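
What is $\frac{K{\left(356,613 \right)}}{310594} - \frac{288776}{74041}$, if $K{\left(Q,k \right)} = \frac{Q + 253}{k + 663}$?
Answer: $- \frac{32615293675}{8362432856} \approx -3.9002$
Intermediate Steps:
$K{\left(Q,k \right)} = \frac{253 + Q}{663 + k}$
$\frac{K{\left(356,613 \right)}}{310594} - \frac{288776}{74041} = \frac{\frac{1}{663 + 613} \left(253 + 356\right)}{310594} - \frac{288776}{74041} = \frac{1}{1276} \cdot 609 \cdot \frac{1}{310594} - \frac{288776}{74041} = \frac{21}{44} \cdot \frac{1}{310594} - \frac{288776}{74041} = \frac{21}{13666136} - \frac{288776}{74041} = - \frac{32615293675}{8362432856}$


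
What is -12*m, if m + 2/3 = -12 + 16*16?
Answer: -2920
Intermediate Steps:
m = 730/3 (m = -⅔ + (-12 + 16*16) = -⅔ + (-12 + 256) = -⅔ + 244 = 730/3 ≈ 243.33)
-12*m = -12*730/3 = -2920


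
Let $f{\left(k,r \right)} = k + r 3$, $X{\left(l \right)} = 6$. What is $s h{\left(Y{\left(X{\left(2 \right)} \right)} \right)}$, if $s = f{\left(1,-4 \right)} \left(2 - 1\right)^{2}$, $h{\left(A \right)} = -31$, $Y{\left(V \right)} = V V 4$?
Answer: $341$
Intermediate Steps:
$Y{\left(V \right)} = 4 V^{2}$ ($Y{\left(V \right)} = V^{2} \cdot 4 = 4 V^{2}$)
$f{\left(k,r \right)} = k + 3 r$
$s = -11$ ($s = \left(1 + 3 \left(-4\right)\right) \left(2 - 1\right)^{2} = \left(1 - 12\right) 1^{2} = \left(-11\right) 1 = -11$)
$s h{\left(Y{\left(X{\left(2 \right)} \right)} \right)} = \left(-11\right) \left(-31\right) = 341$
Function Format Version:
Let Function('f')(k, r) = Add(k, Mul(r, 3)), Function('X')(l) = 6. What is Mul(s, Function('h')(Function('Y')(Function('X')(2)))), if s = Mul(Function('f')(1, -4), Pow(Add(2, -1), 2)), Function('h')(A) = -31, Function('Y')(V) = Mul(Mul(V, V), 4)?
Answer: 341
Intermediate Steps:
Function('Y')(V) = Mul(4, Pow(V, 2)) (Function('Y')(V) = Mul(Pow(V, 2), 4) = Mul(4, Pow(V, 2)))
Function('f')(k, r) = Add(k, Mul(3, r))
s = -11 (s = Mul(Add(1, Mul(3, -4)), Pow(Add(2, -1), 2)) = Mul(Add(1, -12), Pow(1, 2)) = Mul(-11, 1) = -11)
Mul(s, Function('h')(Function('Y')(Function('X')(2)))) = Mul(-11, -31) = 341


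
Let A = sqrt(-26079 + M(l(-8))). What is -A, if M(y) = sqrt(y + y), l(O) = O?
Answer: -sqrt(-26079 + 4*I) ≈ -0.012385 - 161.49*I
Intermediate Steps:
M(y) = sqrt(2)*sqrt(y) (M(y) = sqrt(2*y) = sqrt(2)*sqrt(y))
A = sqrt(-26079 + 4*I) (A = sqrt(-26079 + sqrt(2)*sqrt(-8)) = sqrt(-26079 + sqrt(2)*(2*I*sqrt(2))) = sqrt(-26079 + 4*I) ≈ 0.012 + 161.49*I)
-A = -sqrt(-26079 + 4*I)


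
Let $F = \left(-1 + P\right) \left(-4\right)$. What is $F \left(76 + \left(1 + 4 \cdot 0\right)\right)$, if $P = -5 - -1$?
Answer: $1540$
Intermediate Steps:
$P = -4$ ($P = -5 + 1 = -4$)
$F = 20$ ($F = \left(-1 - 4\right) \left(-4\right) = \left(-5\right) \left(-4\right) = 20$)
$F \left(76 + \left(1 + 4 \cdot 0\right)\right) = 20 \left(76 + \left(1 + 4 \cdot 0\right)\right) = 20 \left(76 + \left(1 + 0\right)\right) = 20 \left(76 + 1\right) = 20 \cdot 77 = 1540$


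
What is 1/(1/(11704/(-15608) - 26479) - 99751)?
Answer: -51661992/5153335365943 ≈ -1.0025e-5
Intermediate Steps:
1/(1/(11704/(-15608) - 26479) - 99751) = 1/(1/(11704*(-1/15608) - 26479) - 99751) = 1/(1/(-1463/1951 - 26479) - 99751) = 1/(1/(-51661992/1951) - 99751) = 1/(-1951/51661992 - 99751) = 1/(-5153335365943/51661992) = -51661992/5153335365943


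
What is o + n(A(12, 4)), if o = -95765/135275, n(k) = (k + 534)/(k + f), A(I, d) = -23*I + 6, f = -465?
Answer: -40419/37877 ≈ -1.0671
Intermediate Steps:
A(I, d) = 6 - 23*I
n(k) = (534 + k)/(-465 + k) (n(k) = (k + 534)/(k - 465) = (534 + k)/(-465 + k))
o = -19153/27055 (o = -95765*1/135275 = -19153/27055 ≈ -0.70793)
o + n(A(12, 4)) = -19153/27055 + (534 + (6 - 23*12))/(-465 + (6 - 23*12)) = -19153/27055 + (534 + (6 - 276))/(-465 + (6 - 276)) = -19153/27055 + (534 - 270)/(-465 - 270) = -19153/27055 + 264/(-735) = -19153/27055 - 1/735*264 = -19153/27055 - 88/245 = -40419/37877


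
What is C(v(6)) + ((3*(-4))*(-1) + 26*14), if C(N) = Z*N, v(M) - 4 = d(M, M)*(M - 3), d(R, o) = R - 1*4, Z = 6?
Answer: 436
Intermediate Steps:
d(R, o) = -4 + R (d(R, o) = R - 4 = -4 + R)
v(M) = 4 + (-4 + M)*(-3 + M) (v(M) = 4 + (-4 + M)*(M - 3) = 4 + (-4 + M)*(-3 + M))
C(N) = 6*N
C(v(6)) + ((3*(-4))*(-1) + 26*14) = 6*(16 + 6**2 - 7*6) + ((3*(-4))*(-1) + 26*14) = 6*(16 + 36 - 42) + (-12*(-1) + 364) = 6*10 + (12 + 364) = 60 + 376 = 436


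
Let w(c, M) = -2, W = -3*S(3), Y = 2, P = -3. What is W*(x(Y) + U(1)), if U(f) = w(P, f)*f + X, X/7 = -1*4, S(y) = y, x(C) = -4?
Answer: 306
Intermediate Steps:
W = -9 (W = -3*3 = -9)
X = -28 (X = 7*(-1*4) = 7*(-4) = -28)
U(f) = -28 - 2*f (U(f) = -2*f - 28 = -28 - 2*f)
W*(x(Y) + U(1)) = -9*(-4 + (-28 - 2*1)) = -9*(-4 + (-28 - 2)) = -9*(-4 - 30) = -9*(-34) = 306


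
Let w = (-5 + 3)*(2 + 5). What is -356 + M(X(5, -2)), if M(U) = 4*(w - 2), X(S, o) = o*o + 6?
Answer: -420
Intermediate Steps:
w = -14 (w = -2*7 = -14)
X(S, o) = 6 + o² (X(S, o) = o² + 6 = 6 + o²)
M(U) = -64 (M(U) = 4*(-14 - 2) = 4*(-16) = -64)
-356 + M(X(5, -2)) = -356 - 64 = -420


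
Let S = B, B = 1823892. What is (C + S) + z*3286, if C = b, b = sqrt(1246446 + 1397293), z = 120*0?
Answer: 1823892 + sqrt(2643739) ≈ 1.8255e+6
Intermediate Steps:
z = 0
S = 1823892
b = sqrt(2643739) ≈ 1626.0
C = sqrt(2643739) ≈ 1626.0
(C + S) + z*3286 = (sqrt(2643739) + 1823892) + 0*3286 = (1823892 + sqrt(2643739)) + 0 = 1823892 + sqrt(2643739)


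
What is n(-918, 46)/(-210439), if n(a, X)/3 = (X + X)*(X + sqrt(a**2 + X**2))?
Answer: -12696/210439 - 552*sqrt(211210)/210439 ≈ -1.2658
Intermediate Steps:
n(a, X) = 6*X*(X + sqrt(X**2 + a**2)) (n(a, X) = 3*((X + X)*(X + sqrt(a**2 + X**2))) = 3*((2*X)*(X + sqrt(X**2 + a**2))) = 3*(2*X*(X + sqrt(X**2 + a**2))) = 6*X*(X + sqrt(X**2 + a**2)))
n(-918, 46)/(-210439) = (6*46*(46 + sqrt(46**2 + (-918)**2)))/(-210439) = (6*46*(46 + sqrt(2116 + 842724)))*(-1/210439) = (6*46*(46 + sqrt(844840)))*(-1/210439) = (6*46*(46 + 2*sqrt(211210)))*(-1/210439) = (12696 + 552*sqrt(211210))*(-1/210439) = -12696/210439 - 552*sqrt(211210)/210439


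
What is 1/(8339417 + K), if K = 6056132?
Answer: 1/14395549 ≈ 6.9466e-8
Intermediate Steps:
1/(8339417 + K) = 1/(8339417 + 6056132) = 1/14395549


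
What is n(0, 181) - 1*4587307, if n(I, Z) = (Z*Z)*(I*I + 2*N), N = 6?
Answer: -4194175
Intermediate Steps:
n(I, Z) = Z**2*(12 + I**2) (n(I, Z) = (Z*Z)*(I*I + 2*6) = Z**2*(I**2 + 12) = Z**2*(12 + I**2))
n(0, 181) - 1*4587307 = 181**2*(12 + 0**2) - 1*4587307 = 32761*(12 + 0) - 4587307 = 32761*12 - 4587307 = 393132 - 4587307 = -4194175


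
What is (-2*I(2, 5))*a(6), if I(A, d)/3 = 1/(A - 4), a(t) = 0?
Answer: 0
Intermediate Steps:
I(A, d) = 3/(-4 + A) (I(A, d) = 3/(A - 4) = 3/(-4 + A))
(-2*I(2, 5))*a(6) = -6/(-4 + 2)*0 = -6/(-2)*0 = -6*(-1)/2*0 = -2*(-3/2)*0 = 3*0 = 0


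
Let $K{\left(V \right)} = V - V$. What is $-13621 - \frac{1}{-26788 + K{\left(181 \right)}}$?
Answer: $- \frac{364879347}{26788} \approx -13621.0$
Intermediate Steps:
$K{\left(V \right)} = 0$
$-13621 - \frac{1}{-26788 + K{\left(181 \right)}} = -13621 - \frac{1}{-26788 + 0} = -13621 - \frac{1}{-26788} = -13621 - - \frac{1}{26788} = -13621 + \frac{1}{26788} = - \frac{364879347}{26788}$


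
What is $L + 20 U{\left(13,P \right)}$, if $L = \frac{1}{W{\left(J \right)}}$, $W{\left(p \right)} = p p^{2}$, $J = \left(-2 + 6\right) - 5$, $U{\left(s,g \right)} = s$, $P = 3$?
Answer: $259$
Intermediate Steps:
$J = -1$ ($J = 4 - 5 = -1$)
$W{\left(p \right)} = p^{3}$
$L = -1$ ($L = \frac{1}{\left(-1\right)^{3}} = \frac{1}{-1} = -1$)
$L + 20 U{\left(13,P \right)} = -1 + 20 \cdot 13 = -1 + 260 = 259$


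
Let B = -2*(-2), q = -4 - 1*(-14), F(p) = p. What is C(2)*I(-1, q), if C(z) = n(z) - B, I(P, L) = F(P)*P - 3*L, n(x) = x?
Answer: 58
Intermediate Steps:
q = 10 (q = -4 + 14 = 10)
I(P, L) = P**2 - 3*L (I(P, L) = P*P - 3*L = P**2 - 3*L)
B = 4
C(z) = -4 + z (C(z) = z - 1*4 = z - 4 = -4 + z)
C(2)*I(-1, q) = (-4 + 2)*((-1)**2 - 3*10) = -2*(1 - 30) = -2*(-29) = 58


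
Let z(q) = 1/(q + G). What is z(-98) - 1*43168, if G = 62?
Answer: -1554049/36 ≈ -43168.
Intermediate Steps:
z(q) = 1/(62 + q) (z(q) = 1/(q + 62) = 1/(62 + q))
z(-98) - 1*43168 = 1/(62 - 98) - 1*43168 = 1/(-36) - 43168 = -1/36 - 43168 = -1554049/36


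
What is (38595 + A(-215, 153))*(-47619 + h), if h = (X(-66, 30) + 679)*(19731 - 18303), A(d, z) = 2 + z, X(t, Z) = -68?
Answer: 31964448750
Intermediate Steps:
h = 872508 (h = (-68 + 679)*(19731 - 18303) = 611*1428 = 872508)
(38595 + A(-215, 153))*(-47619 + h) = (38595 + (2 + 153))*(-47619 + 872508) = (38595 + 155)*824889 = 38750*824889 = 31964448750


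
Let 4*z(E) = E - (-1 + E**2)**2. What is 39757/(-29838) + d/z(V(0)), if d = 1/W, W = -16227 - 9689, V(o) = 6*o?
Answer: -257555765/193320402 ≈ -1.3323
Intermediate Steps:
W = -25916
z(E) = -(-1 + E**2)**2/4 + E/4 (z(E) = (E - (-1 + E**2)**2)/4 = -(-1 + E**2)**2/4 + E/4)
d = -1/25916 (d = 1/(-25916) = -1/25916 ≈ -3.8586e-5)
39757/(-29838) + d/z(V(0)) = 39757/(-29838) - 1/(25916*(-(-1 + (6*0)**2)**2/4 + (6*0)/4)) = 39757*(-1/29838) - 1/(25916*(-(-1 + 0**2)**2/4 + (1/4)*0)) = -39757/29838 - 1/(25916*(-(-1 + 0)**2/4 + 0)) = -39757/29838 - 1/(25916*(-1/4*(-1)**2 + 0)) = -39757/29838 - 1/(25916*(-1/4*1 + 0)) = -39757/29838 - 1/(25916*(-1/4 + 0)) = -39757/29838 - 1/(25916*(-1/4)) = -39757/29838 - 1/25916*(-4) = -39757/29838 + 1/6479 = -257555765/193320402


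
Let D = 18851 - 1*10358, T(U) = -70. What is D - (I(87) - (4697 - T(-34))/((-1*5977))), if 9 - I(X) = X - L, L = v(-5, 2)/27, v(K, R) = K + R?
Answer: 461022877/53793 ≈ 8570.3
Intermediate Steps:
L = -1/9 (L = (-5 + 2)/27 = -3*1/27 = -1/9 ≈ -0.11111)
I(X) = 80/9 - X (I(X) = 9 - (X - 1*(-1/9)) = 9 - (X + 1/9) = 9 - (1/9 + X) = 9 + (-1/9 - X) = 80/9 - X)
D = 8493 (D = 18851 - 10358 = 8493)
D - (I(87) - (4697 - T(-34))/((-1*5977))) = 8493 - ((80/9 - 1*87) - (4697 - 1*(-70))/((-1*5977))) = 8493 - ((80/9 - 87) - (4697 + 70)/(-5977)) = 8493 - (-703/9 - 4767*(-1)/5977) = 8493 - (-703/9 - 1*(-4767/5977)) = 8493 - (-703/9 + 4767/5977) = 8493 - 1*(-4158928/53793) = 8493 + 4158928/53793 = 461022877/53793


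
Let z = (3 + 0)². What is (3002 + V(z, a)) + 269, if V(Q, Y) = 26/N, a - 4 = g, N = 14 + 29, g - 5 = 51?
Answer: 140679/43 ≈ 3271.6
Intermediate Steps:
g = 56 (g = 5 + 51 = 56)
N = 43
z = 9 (z = 3² = 9)
a = 60 (a = 4 + 56 = 60)
V(Q, Y) = 26/43
(3002 + V(z, a)) + 269 = (3002 + 26/43) + 269 = 129112/43 + 269 = 140679/43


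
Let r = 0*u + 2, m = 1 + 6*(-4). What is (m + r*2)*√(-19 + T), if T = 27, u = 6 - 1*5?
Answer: -38*√2 ≈ -53.740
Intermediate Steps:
u = 1 (u = 6 - 5 = 1)
m = -23 (m = 1 - 24 = -23)
r = 2 (r = 0*1 + 2 = 0 + 2 = 2)
(m + r*2)*√(-19 + T) = (-23 + 2*2)*√(-19 + 27) = (-23 + 4)*√8 = -38*√2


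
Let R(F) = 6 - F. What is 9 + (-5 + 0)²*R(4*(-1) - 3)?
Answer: 334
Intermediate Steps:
9 + (-5 + 0)²*R(4*(-1) - 3) = 9 + (-5 + 0)²*(6 - (4*(-1) - 3)) = 9 + (-5)²*(6 - (-4 - 3)) = 9 + 25*(6 - 1*(-7)) = 9 + 25*(6 + 7) = 9 + 25*13 = 9 + 325 = 334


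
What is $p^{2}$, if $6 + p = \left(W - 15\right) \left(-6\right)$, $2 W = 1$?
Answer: $6561$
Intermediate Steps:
$W = \frac{1}{2}$ ($W = \frac{1}{2} \cdot 1 = \frac{1}{2} \approx 0.5$)
$p = 81$ ($p = -6 + \left(\frac{1}{2} - 15\right) \left(-6\right) = -6 - -87 = -6 + 87 = 81$)
$p^{2} = 81^{2} = 6561$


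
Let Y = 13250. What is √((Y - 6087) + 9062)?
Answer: 5*√649 ≈ 127.38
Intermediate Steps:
√((Y - 6087) + 9062) = √((13250 - 6087) + 9062) = √(7163 + 9062) = √16225 = 5*√649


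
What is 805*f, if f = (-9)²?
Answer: 65205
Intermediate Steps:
f = 81
805*f = 805*81 = 65205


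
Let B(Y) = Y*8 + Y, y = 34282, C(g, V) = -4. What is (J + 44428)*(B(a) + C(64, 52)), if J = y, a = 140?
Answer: 98859760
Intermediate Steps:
B(Y) = 9*Y (B(Y) = 8*Y + Y = 9*Y)
J = 34282
(J + 44428)*(B(a) + C(64, 52)) = (34282 + 44428)*(9*140 - 4) = 78710*(1260 - 4) = 78710*1256 = 98859760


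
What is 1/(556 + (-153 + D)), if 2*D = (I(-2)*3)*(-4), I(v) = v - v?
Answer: 1/403 ≈ 0.0024814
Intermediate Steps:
I(v) = 0
D = 0 (D = ((0*3)*(-4))/2 = (0*(-4))/2 = (1/2)*0 = 0)
1/(556 + (-153 + D)) = 1/(556 + (-153 + 0)) = 1/(556 - 153) = 1/403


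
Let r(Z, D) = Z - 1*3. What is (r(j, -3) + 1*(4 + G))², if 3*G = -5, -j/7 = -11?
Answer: 52441/9 ≈ 5826.8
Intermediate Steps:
j = 77 (j = -7*(-11) = 77)
G = -5/3 (G = (⅓)*(-5) = -5/3 ≈ -1.6667)
r(Z, D) = -3 + Z (r(Z, D) = Z - 3 = -3 + Z)
(r(j, -3) + 1*(4 + G))² = ((-3 + 77) + 1*(4 - 5/3))² = (74 + 1*(7/3))² = (74 + 7/3)² = (229/3)² = 52441/9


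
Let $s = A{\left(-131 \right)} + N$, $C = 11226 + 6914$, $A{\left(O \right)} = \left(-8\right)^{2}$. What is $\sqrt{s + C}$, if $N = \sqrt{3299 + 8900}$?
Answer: $\sqrt{18204 + \sqrt{12199}} \approx 135.33$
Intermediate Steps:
$A{\left(O \right)} = 64$
$N = \sqrt{12199} \approx 110.45$
$C = 18140$
$s = 64 + \sqrt{12199} \approx 174.45$
$\sqrt{s + C} = \sqrt{\left(64 + \sqrt{12199}\right) + 18140} = \sqrt{18204 + \sqrt{12199}}$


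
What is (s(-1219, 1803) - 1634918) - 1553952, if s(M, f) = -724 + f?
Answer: -3187791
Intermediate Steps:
(s(-1219, 1803) - 1634918) - 1553952 = ((-724 + 1803) - 1634918) - 1553952 = (1079 - 1634918) - 1553952 = -1633839 - 1553952 = -3187791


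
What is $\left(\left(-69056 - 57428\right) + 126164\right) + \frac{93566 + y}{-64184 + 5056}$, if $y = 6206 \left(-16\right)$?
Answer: $- \frac{9457615}{29564} \approx -319.9$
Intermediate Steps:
$y = -99296$
$\left(\left(-69056 - 57428\right) + 126164\right) + \frac{93566 + y}{-64184 + 5056} = \left(\left(-69056 - 57428\right) + 126164\right) + \frac{93566 - 99296}{-64184 + 5056} = \left(-126484 + 126164\right) - \frac{5730}{-59128} = -320 - - \frac{2865}{29564} = -320 + \frac{2865}{29564} = - \frac{9457615}{29564}$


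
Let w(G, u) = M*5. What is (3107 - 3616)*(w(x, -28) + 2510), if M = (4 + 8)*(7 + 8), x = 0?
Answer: -1735690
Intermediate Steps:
M = 180 (M = 12*15 = 180)
w(G, u) = 900 (w(G, u) = 180*5 = 900)
(3107 - 3616)*(w(x, -28) + 2510) = (3107 - 3616)*(900 + 2510) = -509*3410 = -1735690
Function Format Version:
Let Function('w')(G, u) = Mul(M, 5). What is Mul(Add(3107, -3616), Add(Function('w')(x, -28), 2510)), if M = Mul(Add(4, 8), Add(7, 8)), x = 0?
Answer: -1735690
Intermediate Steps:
M = 180 (M = Mul(12, 15) = 180)
Function('w')(G, u) = 900 (Function('w')(G, u) = Mul(180, 5) = 900)
Mul(Add(3107, -3616), Add(Function('w')(x, -28), 2510)) = Mul(Add(3107, -3616), Add(900, 2510)) = Mul(-509, 3410) = -1735690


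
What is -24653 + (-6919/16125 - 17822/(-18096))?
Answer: -1198922320079/48633000 ≈ -24652.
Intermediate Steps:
-24653 + (-6919/16125 - 17822/(-18096)) = -24653 + (-6919*1/16125 - 17822*(-1/18096)) = -24653 + (-6919/16125 + 8911/9048) = -24653 + 27028921/48633000 = -1198922320079/48633000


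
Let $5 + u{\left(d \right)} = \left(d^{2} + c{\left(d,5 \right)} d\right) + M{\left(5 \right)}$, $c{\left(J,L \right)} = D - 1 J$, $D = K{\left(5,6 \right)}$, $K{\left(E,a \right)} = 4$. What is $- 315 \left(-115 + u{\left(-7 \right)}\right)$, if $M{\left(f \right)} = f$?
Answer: $45045$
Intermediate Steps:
$D = 4$
$c{\left(J,L \right)} = 4 - J$ ($c{\left(J,L \right)} = 4 - 1 J = 4 - J$)
$u{\left(d \right)} = d^{2} + d \left(4 - d\right)$ ($u{\left(d \right)} = -5 + \left(\left(d^{2} + \left(4 - d\right) d\right) + 5\right) = -5 + \left(\left(d^{2} + d \left(4 - d\right)\right) + 5\right) = -5 + \left(5 + d^{2} + d \left(4 - d\right)\right) = d^{2} + d \left(4 - d\right)$)
$- 315 \left(-115 + u{\left(-7 \right)}\right) = - 315 \left(-115 + 4 \left(-7\right)\right) = - 315 \left(-115 - 28\right) = \left(-315\right) \left(-143\right) = 45045$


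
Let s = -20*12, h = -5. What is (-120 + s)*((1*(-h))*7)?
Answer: -12600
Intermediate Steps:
s = -240
(-120 + s)*((1*(-h))*7) = (-120 - 240)*((1*(-1*(-5)))*7) = -360*1*5*7 = -1800*7 = -360*35 = -12600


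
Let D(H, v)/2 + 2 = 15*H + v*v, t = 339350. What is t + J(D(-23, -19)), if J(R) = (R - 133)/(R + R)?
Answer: 2714785/8 ≈ 3.3935e+5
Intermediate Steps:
D(H, v) = -4 + 2*v**2 + 30*H (D(H, v) = -4 + 2*(15*H + v*v) = -4 + 2*(15*H + v**2) = -4 + 2*(v**2 + 15*H) = -4 + (2*v**2 + 30*H) = -4 + 2*v**2 + 30*H)
J(R) = (-133 + R)/(2*R) (J(R) = (-133 + R)/((2*R)) = (-133 + R)*(1/(2*R)) = (-133 + R)/(2*R))
t + J(D(-23, -19)) = 339350 + (-133 + (-4 + 2*(-19)**2 + 30*(-23)))/(2*(-4 + 2*(-19)**2 + 30*(-23))) = 339350 + (-133 + (-4 + 2*361 - 690))/(2*(-4 + 2*361 - 690)) = 339350 + (-133 + (-4 + 722 - 690))/(2*(-4 + 722 - 690)) = 339350 + (1/2)*(-133 + 28)/28 = 339350 + (1/2)*(1/28)*(-105) = 339350 - 15/8 = 2714785/8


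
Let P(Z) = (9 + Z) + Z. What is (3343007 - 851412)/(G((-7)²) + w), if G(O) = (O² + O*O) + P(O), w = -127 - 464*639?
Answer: -2491595/291714 ≈ -8.5412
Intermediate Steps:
P(Z) = 9 + 2*Z
w = -296623 (w = -127 - 296496 = -296623)
G(O) = 9 + 2*O + 2*O² (G(O) = (O² + O*O) + (9 + 2*O) = (O² + O²) + (9 + 2*O) = 2*O² + (9 + 2*O) = 9 + 2*O + 2*O²)
(3343007 - 851412)/(G((-7)²) + w) = (3343007 - 851412)/((9 + 2*(-7)² + 2*((-7)²)²) - 296623) = 2491595/((9 + 2*49 + 2*49²) - 296623) = 2491595/((9 + 98 + 2*2401) - 296623) = 2491595/((9 + 98 + 4802) - 296623) = 2491595/(4909 - 296623) = 2491595/(-291714) = 2491595*(-1/291714) = -2491595/291714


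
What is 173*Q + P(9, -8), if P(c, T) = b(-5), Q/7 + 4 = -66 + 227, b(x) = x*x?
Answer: 190152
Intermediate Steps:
b(x) = x**2
Q = 1099 (Q = -28 + 7*(-66 + 227) = -28 + 7*161 = -28 + 1127 = 1099)
P(c, T) = 25 (P(c, T) = (-5)**2 = 25)
173*Q + P(9, -8) = 173*1099 + 25 = 190127 + 25 = 190152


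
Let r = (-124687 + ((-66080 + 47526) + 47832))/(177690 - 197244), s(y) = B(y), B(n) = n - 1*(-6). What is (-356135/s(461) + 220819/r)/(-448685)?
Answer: -660826117609/6663870068685 ≈ -0.099166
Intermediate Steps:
B(n) = 6 + n (B(n) = n + 6 = 6 + n)
s(y) = 6 + y
r = 31803/6518 (r = (-124687 + (-18554 + 47832))/(-19554) = (-124687 + 29278)*(-1/19554) = -95409*(-1/19554) = 31803/6518 ≈ 4.8793)
(-356135/s(461) + 220819/r)/(-448685) = (-356135/(6 + 461) + 220819/(31803/6518))/(-448685) = (-356135/467 + 220819*(6518/31803))*(-1/448685) = (-356135*1/467 + 1439298242/31803)*(-1/448685) = (-356135/467 + 1439298242/31803)*(-1/448685) = (660826117609/14852001)*(-1/448685) = -660826117609/6663870068685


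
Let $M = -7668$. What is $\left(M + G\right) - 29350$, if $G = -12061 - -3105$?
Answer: $-45974$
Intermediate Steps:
$G = -8956$ ($G = -12061 + 3105 = -8956$)
$\left(M + G\right) - 29350 = \left(-7668 - 8956\right) - 29350 = -16624 - 29350 = -45974$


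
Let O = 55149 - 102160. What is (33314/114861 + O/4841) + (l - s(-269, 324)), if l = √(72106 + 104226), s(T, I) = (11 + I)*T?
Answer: 50102495474218/556042101 + 2*√44083 ≈ 90526.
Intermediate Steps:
O = -47011
s(T, I) = T*(11 + I)
l = 2*√44083 (l = √176332 = 2*√44083 ≈ 419.92)
(33314/114861 + O/4841) + (l - s(-269, 324)) = (33314/114861 - 47011/4841) + (2*√44083 - (-269)*(11 + 324)) = (33314*(1/114861) - 47011*1/4841) + (2*√44083 - (-269)*335) = (33314/114861 - 47011/4841) + (2*√44083 - 1*(-90115)) = -5238457397/556042101 + (2*√44083 + 90115) = -5238457397/556042101 + (90115 + 2*√44083) = 50102495474218/556042101 + 2*√44083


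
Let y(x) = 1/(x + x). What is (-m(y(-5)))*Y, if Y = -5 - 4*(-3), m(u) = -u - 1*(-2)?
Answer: -147/10 ≈ -14.700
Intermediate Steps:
y(x) = 1/(2*x)
m(u) = 2 - u (m(u) = -u + 2 = 2 - u)
Y = 7 (Y = -5 + 12 = 7)
(-m(y(-5)))*Y = -(2 - 1/(2*(-5)))*7 = -(2 - (-1)/(2*5))*7 = -(2 - 1*(-⅒))*7 = -(2 + ⅒)*7 = -1*21/10*7 = -21/10*7 = -147/10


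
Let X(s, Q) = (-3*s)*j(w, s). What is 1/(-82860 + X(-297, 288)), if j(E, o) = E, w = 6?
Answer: -1/77514 ≈ -1.2901e-5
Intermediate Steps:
X(s, Q) = -18*s (X(s, Q) = -3*s*6 = -18*s)
1/(-82860 + X(-297, 288)) = 1/(-82860 - 18*(-297)) = 1/(-82860 + 5346) = 1/(-77514) = -1/77514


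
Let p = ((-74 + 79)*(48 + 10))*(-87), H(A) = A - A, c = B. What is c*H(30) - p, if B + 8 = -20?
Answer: 25230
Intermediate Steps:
B = -28 (B = -8 - 20 = -28)
c = -28
H(A) = 0
p = -25230 (p = (5*58)*(-87) = 290*(-87) = -25230)
c*H(30) - p = -28*0 - 1*(-25230) = 0 + 25230 = 25230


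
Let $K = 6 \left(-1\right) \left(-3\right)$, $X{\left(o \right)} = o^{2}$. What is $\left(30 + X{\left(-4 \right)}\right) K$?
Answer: $828$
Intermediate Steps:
$K = 18$ ($K = \left(-6\right) \left(-3\right) = 18$)
$\left(30 + X{\left(-4 \right)}\right) K = \left(30 + \left(-4\right)^{2}\right) 18 = \left(30 + 16\right) 18 = 46 \cdot 18 = 828$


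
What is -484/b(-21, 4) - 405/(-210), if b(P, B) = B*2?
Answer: -410/7 ≈ -58.571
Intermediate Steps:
b(P, B) = 2*B
-484/b(-21, 4) - 405/(-210) = -484/(2*4) - 405/(-210) = -484/8 - 405*(-1/210) = -484*1/8 + 27/14 = -121/2 + 27/14 = -410/7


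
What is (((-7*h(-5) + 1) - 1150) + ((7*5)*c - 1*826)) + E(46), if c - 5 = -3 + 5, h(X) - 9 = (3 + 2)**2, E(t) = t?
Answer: -1922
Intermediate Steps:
h(X) = 34 (h(X) = 9 + (3 + 2)**2 = 9 + 5**2 = 9 + 25 = 34)
c = 7 (c = 5 + (-3 + 5) = 5 + 2 = 7)
(((-7*h(-5) + 1) - 1150) + ((7*5)*c - 1*826)) + E(46) = (((-7*34 + 1) - 1150) + ((7*5)*7 - 1*826)) + 46 = (((-238 + 1) - 1150) + (35*7 - 826)) + 46 = ((-237 - 1150) + (245 - 826)) + 46 = (-1387 - 581) + 46 = -1968 + 46 = -1922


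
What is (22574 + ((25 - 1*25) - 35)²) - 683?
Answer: 23116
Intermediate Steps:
(22574 + ((25 - 1*25) - 35)²) - 683 = (22574 + ((25 - 25) - 35)²) - 683 = (22574 + (0 - 35)²) - 683 = (22574 + (-35)²) - 683 = (22574 + 1225) - 683 = 23799 - 683 = 23116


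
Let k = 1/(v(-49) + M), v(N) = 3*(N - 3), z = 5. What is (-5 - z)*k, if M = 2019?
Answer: -10/1863 ≈ -0.0053677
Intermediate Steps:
v(N) = -9 + 3*N (v(N) = 3*(-3 + N) = -9 + 3*N)
k = 1/1863 (k = 1/((-9 + 3*(-49)) + 2019) = 1/((-9 - 147) + 2019) = 1/(-156 + 2019) = 1/1863 ≈ 0.00053677)
(-5 - z)*k = (-5 - 1*5)*(1/1863) = (-5 - 5)*(1/1863) = -10*1/1863 = -10/1863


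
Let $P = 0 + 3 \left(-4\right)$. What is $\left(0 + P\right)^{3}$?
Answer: $-1728$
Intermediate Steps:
$P = -12$ ($P = 0 - 12 = -12$)
$\left(0 + P\right)^{3} = \left(0 - 12\right)^{3} = \left(-12\right)^{3} = -1728$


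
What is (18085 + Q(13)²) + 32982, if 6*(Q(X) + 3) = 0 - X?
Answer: 1839373/36 ≈ 51094.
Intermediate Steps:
Q(X) = -3 - X/6 (Q(X) = -3 + (0 - X)/6 = -3 + (-X)/6 = -3 - X/6)
(18085 + Q(13)²) + 32982 = (18085 + (-3 - ⅙*13)²) + 32982 = (18085 + (-3 - 13/6)²) + 32982 = (18085 + (-31/6)²) + 32982 = (18085 + 961/36) + 32982 = 652021/36 + 32982 = 1839373/36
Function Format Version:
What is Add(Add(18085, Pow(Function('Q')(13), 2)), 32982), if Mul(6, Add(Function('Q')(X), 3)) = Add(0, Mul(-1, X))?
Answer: Rational(1839373, 36) ≈ 51094.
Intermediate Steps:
Function('Q')(X) = Add(-3, Mul(Rational(-1, 6), X)) (Function('Q')(X) = Add(-3, Mul(Rational(1, 6), Add(0, Mul(-1, X)))) = Add(-3, Mul(Rational(1, 6), Mul(-1, X))) = Add(-3, Mul(Rational(-1, 6), X)))
Add(Add(18085, Pow(Function('Q')(13), 2)), 32982) = Add(Add(18085, Pow(Add(-3, Mul(Rational(-1, 6), 13)), 2)), 32982) = Add(Add(18085, Pow(Add(-3, Rational(-13, 6)), 2)), 32982) = Add(Add(18085, Pow(Rational(-31, 6), 2)), 32982) = Add(Add(18085, Rational(961, 36)), 32982) = Add(Rational(652021, 36), 32982) = Rational(1839373, 36)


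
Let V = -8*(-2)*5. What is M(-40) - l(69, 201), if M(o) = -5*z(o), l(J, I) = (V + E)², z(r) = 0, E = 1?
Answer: -6561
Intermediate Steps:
V = 80 (V = -4*(-4)*5 = 16*5 = 80)
l(J, I) = 6561 (l(J, I) = (80 + 1)² = 81² = 6561)
M(o) = 0 (M(o) = -5*0 = 0)
M(-40) - l(69, 201) = 0 - 1*6561 = 0 - 6561 = -6561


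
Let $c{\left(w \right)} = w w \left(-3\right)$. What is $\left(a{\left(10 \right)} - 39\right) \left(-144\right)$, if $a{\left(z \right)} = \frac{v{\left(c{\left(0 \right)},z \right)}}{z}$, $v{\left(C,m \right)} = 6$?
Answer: $\frac{27648}{5} \approx 5529.6$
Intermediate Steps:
$c{\left(w \right)} = - 3 w^{2}$ ($c{\left(w \right)} = w^{2} \left(-3\right) = - 3 w^{2}$)
$a{\left(z \right)} = \frac{6}{z}$
$\left(a{\left(10 \right)} - 39\right) \left(-144\right) = \left(\frac{6}{10} - 39\right) \left(-144\right) = \left(6 \cdot \frac{1}{10} - 39\right) \left(-144\right) = \left(\frac{3}{5} - 39\right) \left(-144\right) = \left(- \frac{192}{5}\right) \left(-144\right) = \frac{27648}{5}$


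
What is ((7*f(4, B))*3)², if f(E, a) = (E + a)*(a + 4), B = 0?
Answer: 112896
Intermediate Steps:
f(E, a) = (4 + a)*(E + a) (f(E, a) = (E + a)*(4 + a) = (4 + a)*(E + a))
((7*f(4, B))*3)² = ((7*(0² + 4*4 + 4*0 + 4*0))*3)² = ((7*(0 + 16 + 0 + 0))*3)² = ((7*16)*3)² = (112*3)² = 336² = 112896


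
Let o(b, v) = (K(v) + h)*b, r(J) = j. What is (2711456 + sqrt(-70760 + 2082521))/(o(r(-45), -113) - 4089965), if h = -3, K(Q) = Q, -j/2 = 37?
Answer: -2711456/4081381 - 3*sqrt(223529)/4081381 ≈ -0.66469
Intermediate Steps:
j = -74 (j = -2*37 = -74)
r(J) = -74
o(b, v) = b*(-3 + v) (o(b, v) = (v - 3)*b = (-3 + v)*b = b*(-3 + v))
(2711456 + sqrt(-70760 + 2082521))/(o(r(-45), -113) - 4089965) = (2711456 + sqrt(-70760 + 2082521))/(-74*(-3 - 113) - 4089965) = (2711456 + sqrt(2011761))/(-74*(-116) - 4089965) = (2711456 + 3*sqrt(223529))/(8584 - 4089965) = (2711456 + 3*sqrt(223529))/(-4081381) = (2711456 + 3*sqrt(223529))*(-1/4081381) = -2711456/4081381 - 3*sqrt(223529)/4081381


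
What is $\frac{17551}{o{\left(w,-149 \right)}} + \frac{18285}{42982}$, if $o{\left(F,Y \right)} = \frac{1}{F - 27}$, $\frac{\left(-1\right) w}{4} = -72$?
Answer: $\frac{196892436687}{42982} \approx 4.5808 \cdot 10^{6}$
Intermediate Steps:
$w = 288$ ($w = \left(-4\right) \left(-72\right) = 288$)
$o{\left(F,Y \right)} = \frac{1}{-27 + F}$
$\frac{17551}{o{\left(w,-149 \right)}} + \frac{18285}{42982} = \frac{17551}{\frac{1}{-27 + 288}} + \frac{18285}{42982} = \frac{17551}{\frac{1}{261}} + 18285 \cdot \frac{1}{42982} = 17551 \frac{1}{\frac{1}{261}} + \frac{18285}{42982} = 17551 \cdot 261 + \frac{18285}{42982} = 4580811 + \frac{18285}{42982} = \frac{196892436687}{42982}$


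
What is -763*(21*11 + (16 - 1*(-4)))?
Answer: -191513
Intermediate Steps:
-763*(21*11 + (16 - 1*(-4))) = -763*(231 + (16 + 4)) = -763*(231 + 20) = -763*251 = -191513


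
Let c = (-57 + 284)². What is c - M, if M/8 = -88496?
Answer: 759497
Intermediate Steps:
M = -707968 (M = 8*(-88496) = -707968)
c = 51529 (c = 227² = 51529)
c - M = 51529 - 1*(-707968) = 51529 + 707968 = 759497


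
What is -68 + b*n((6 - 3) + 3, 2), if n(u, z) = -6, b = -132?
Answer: 724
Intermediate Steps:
-68 + b*n((6 - 3) + 3, 2) = -68 - 132*(-6) = -68 + 792 = 724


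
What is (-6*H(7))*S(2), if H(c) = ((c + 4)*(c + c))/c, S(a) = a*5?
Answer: -1320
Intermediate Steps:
S(a) = 5*a
H(c) = 8 + 2*c (H(c) = ((4 + c)*(2*c))/c = (2*c*(4 + c))/c = 8 + 2*c)
(-6*H(7))*S(2) = (-6*(8 + 2*7))*(5*2) = -6*(8 + 14)*10 = -6*22*10 = -132*10 = -1320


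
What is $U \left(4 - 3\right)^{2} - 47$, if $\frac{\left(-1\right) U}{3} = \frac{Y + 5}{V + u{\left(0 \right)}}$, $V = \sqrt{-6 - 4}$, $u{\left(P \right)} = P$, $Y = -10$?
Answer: $-47 - \frac{3 i \sqrt{10}}{2} \approx -47.0 - 4.7434 i$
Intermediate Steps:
$V = i \sqrt{10}$ ($V = \sqrt{-10} = i \sqrt{10} \approx 3.1623 i$)
$U = - \frac{3 i \sqrt{10}}{2}$ ($U = - 3 \frac{-10 + 5}{i \sqrt{10} + 0} = - 3 \left(- \frac{5}{i \sqrt{10}}\right) = - 3 \left(- 5 \left(- \frac{i \sqrt{10}}{10}\right)\right) = - 3 \frac{i \sqrt{10}}{2} = - \frac{3 i \sqrt{10}}{2} \approx - 4.7434 i$)
$U \left(4 - 3\right)^{2} - 47 = - \frac{3 i \sqrt{10}}{2} \left(4 - 3\right)^{2} - 47 = - \frac{3 i \sqrt{10}}{2} \cdot 1^{2} - 47 = - \frac{3 i \sqrt{10}}{2} \cdot 1 - 47 = - \frac{3 i \sqrt{10}}{2} - 47 = -47 - \frac{3 i \sqrt{10}}{2}$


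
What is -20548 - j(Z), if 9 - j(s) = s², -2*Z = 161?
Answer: -56307/4 ≈ -14077.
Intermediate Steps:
Z = -161/2 (Z = -½*161 = -161/2 ≈ -80.500)
j(s) = 9 - s²
-20548 - j(Z) = -20548 - (9 - (-161/2)²) = -20548 - (9 - 1*25921/4) = -20548 - (9 - 25921/4) = -20548 - 1*(-25885/4) = -20548 + 25885/4 = -56307/4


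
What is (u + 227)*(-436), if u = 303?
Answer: -231080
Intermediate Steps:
(u + 227)*(-436) = (303 + 227)*(-436) = 530*(-436) = -231080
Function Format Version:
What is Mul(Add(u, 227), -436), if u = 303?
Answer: -231080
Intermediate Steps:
Mul(Add(u, 227), -436) = Mul(Add(303, 227), -436) = Mul(530, -436) = -231080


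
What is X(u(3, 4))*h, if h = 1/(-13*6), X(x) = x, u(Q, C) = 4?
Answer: -2/39 ≈ -0.051282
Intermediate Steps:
h = -1/78 (h = -1/13*⅙ = -1/78 ≈ -0.012821)
X(u(3, 4))*h = 4*(-1/78) = -2/39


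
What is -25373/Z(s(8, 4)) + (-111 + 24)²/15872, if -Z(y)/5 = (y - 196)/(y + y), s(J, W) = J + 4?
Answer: -1207290333/1825280 ≈ -661.43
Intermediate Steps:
s(J, W) = 4 + J
Z(y) = -5*(-196 + y)/(2*y) (Z(y) = -5*(y - 196)/(y + y) = -5*(-196 + y)/(2*y))
-25373/Z(s(8, 4)) + (-111 + 24)²/15872 = -25373/(-5/2 + 490/(4 + 8)) + (-111 + 24)²/15872 = -25373/(-5/2 + 490/12) + (-87)²*(1/15872) = -25373/(-5/2 + 490*(1/12)) + 7569*(1/15872) = -25373/(-5/2 + 245/6) + 7569/15872 = -25373/115/3 + 7569/15872 = -25373*3/115 + 7569/15872 = -76119/115 + 7569/15872 = -1207290333/1825280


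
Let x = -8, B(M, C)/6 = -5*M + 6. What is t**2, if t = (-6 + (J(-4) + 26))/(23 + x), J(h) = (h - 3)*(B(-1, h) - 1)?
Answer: 841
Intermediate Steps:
B(M, C) = 36 - 30*M (B(M, C) = 6*(-5*M + 6) = 6*(6 - 5*M) = 36 - 30*M)
J(h) = -195 + 65*h (J(h) = (h - 3)*((36 - 30*(-1)) - 1) = (-3 + h)*((36 + 30) - 1) = (-3 + h)*(66 - 1) = (-3 + h)*65 = -195 + 65*h)
t = -29 (t = (-6 + ((-195 + 65*(-4)) + 26))/(23 - 8) = (-6 + ((-195 - 260) + 26))/15 = (-6 + (-455 + 26))*(1/15) = (-6 - 429)*(1/15) = -435*1/15 = -29)
t**2 = (-29)**2 = 841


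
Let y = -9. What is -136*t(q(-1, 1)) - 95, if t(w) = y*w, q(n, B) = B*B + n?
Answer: -95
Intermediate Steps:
q(n, B) = n + B² (q(n, B) = B² + n = n + B²)
t(w) = -9*w
-136*t(q(-1, 1)) - 95 = -(-1224)*(-1 + 1²) - 95 = -(-1224)*(-1 + 1) - 95 = -(-1224)*0 - 95 = -136*0 - 95 = 0 - 95 = -95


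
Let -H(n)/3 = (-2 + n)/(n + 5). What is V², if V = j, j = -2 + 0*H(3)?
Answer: 4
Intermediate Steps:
H(n) = -3*(-2 + n)/(5 + n) (H(n) = -3*(-2 + n)/(n + 5) = -3*(-2 + n)/(5 + n))
j = -2 (j = -2 + 0*(3*(2 - 1*3)/(5 + 3)) = -2 + 0*(3*(2 - 3)/8) = -2 + 0*(3*(⅛)*(-1)) = -2 + 0*(-3/8) = -2 + 0 = -2)
V = -2
V² = (-2)² = 4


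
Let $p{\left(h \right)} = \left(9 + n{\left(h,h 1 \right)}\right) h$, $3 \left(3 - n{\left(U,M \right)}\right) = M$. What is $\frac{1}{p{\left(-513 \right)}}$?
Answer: $- \frac{1}{93879} \approx -1.0652 \cdot 10^{-5}$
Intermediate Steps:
$n{\left(U,M \right)} = 3 - \frac{M}{3}$
$p{\left(h \right)} = h \left(12 - \frac{h}{3}\right)$ ($p{\left(h \right)} = \left(9 - \left(-3 + \frac{h 1}{3}\right)\right) h = \left(9 - \left(-3 + \frac{h}{3}\right)\right) h = \left(12 - \frac{h}{3}\right) h = h \left(12 - \frac{h}{3}\right)$)
$\frac{1}{p{\left(-513 \right)}} = \frac{1}{\frac{1}{3} \left(-513\right) \left(36 - -513\right)} = \frac{1}{\frac{1}{3} \left(-513\right) \left(36 + 513\right)} = \frac{1}{\frac{1}{3} \left(-513\right) 549} = \frac{1}{-93879} = - \frac{1}{93879}$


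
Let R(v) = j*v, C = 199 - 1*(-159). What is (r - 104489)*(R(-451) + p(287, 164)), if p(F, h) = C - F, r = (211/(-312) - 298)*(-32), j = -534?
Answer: -891908122315/39 ≈ -2.2869e+10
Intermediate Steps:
C = 358 (C = 199 + 159 = 358)
R(v) = -534*v
r = 372748/39 (r = (211*(-1/312) - 298)*(-32) = (-211/312 - 298)*(-32) = -93187/312*(-32) = 372748/39 ≈ 9557.6)
p(F, h) = 358 - F
(r - 104489)*(R(-451) + p(287, 164)) = (372748/39 - 104489)*(-534*(-451) + (358 - 1*287)) = -3702323*(240834 + (358 - 287))/39 = -3702323*(240834 + 71)/39 = -3702323/39*240905 = -891908122315/39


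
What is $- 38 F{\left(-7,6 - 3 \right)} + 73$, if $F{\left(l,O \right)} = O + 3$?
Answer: $-155$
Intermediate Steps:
$F{\left(l,O \right)} = 3 + O$
$- 38 F{\left(-7,6 - 3 \right)} + 73 = - 38 \left(3 + \left(6 - 3\right)\right) + 73 = - 38 \left(3 + 3\right) + 73 = \left(-38\right) 6 + 73 = -228 + 73 = -155$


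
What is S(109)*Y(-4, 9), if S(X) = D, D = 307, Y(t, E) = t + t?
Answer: -2456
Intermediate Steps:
Y(t, E) = 2*t
S(X) = 307
S(109)*Y(-4, 9) = 307*(2*(-4)) = 307*(-8) = -2456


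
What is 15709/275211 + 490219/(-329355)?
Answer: -14415535946/10071346545 ≈ -1.4313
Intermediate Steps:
15709/275211 + 490219/(-329355) = 15709*(1/275211) + 490219*(-1/329355) = 15709/275211 - 490219/329355 = -14415535946/10071346545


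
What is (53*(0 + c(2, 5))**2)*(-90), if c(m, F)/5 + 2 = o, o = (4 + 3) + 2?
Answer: -5843250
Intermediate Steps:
o = 9 (o = 7 + 2 = 9)
c(m, F) = 35 (c(m, F) = -10 + 5*9 = -10 + 45 = 35)
(53*(0 + c(2, 5))**2)*(-90) = (53*(0 + 35)**2)*(-90) = (53*35**2)*(-90) = (53*1225)*(-90) = 64925*(-90) = -5843250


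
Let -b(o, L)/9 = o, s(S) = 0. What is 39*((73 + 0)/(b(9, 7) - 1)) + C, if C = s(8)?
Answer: -2847/82 ≈ -34.719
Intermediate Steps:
b(o, L) = -9*o
C = 0
39*((73 + 0)/(b(9, 7) - 1)) + C = 39*((73 + 0)/(-9*9 - 1)) + 0 = 39*(73/(-81 - 1)) + 0 = 39*(73/(-82)) + 0 = 39*(73*(-1/82)) + 0 = 39*(-73/82) + 0 = -2847/82 + 0 = -2847/82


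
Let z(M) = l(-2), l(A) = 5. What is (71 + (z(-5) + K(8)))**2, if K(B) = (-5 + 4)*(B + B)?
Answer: 3600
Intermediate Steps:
K(B) = -2*B
z(M) = 5
(71 + (z(-5) + K(8)))**2 = (71 + (5 - 2*8))**2 = (71 + (5 - 16))**2 = (71 - 11)**2 = 60**2 = 3600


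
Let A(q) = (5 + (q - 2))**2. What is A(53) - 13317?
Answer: -10181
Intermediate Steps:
A(q) = (3 + q)**2 (A(q) = (5 + (-2 + q))**2 = (3 + q)**2)
A(53) - 13317 = (3 + 53)**2 - 13317 = 56**2 - 13317 = 3136 - 13317 = -10181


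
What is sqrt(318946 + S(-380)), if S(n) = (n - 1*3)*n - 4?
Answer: sqrt(464482) ≈ 681.53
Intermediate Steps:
S(n) = -4 + n*(-3 + n) (S(n) = (n - 3)*n - 4 = (-3 + n)*n - 4 = n*(-3 + n) - 4 = -4 + n*(-3 + n))
sqrt(318946 + S(-380)) = sqrt(318946 + (-4 + (-380)**2 - 3*(-380))) = sqrt(318946 + (-4 + 144400 + 1140)) = sqrt(318946 + 145536) = sqrt(464482)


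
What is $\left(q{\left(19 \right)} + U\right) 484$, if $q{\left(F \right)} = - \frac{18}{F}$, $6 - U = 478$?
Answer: $- \frac{4349224}{19} \approx -2.2891 \cdot 10^{5}$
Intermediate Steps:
$U = -472$ ($U = 6 - 478 = -472$)
$\left(q{\left(19 \right)} + U\right) 484 = \left(- \frac{18}{19} - 472\right) 484 = \left(- \frac{8986}{19}\right) 484 = - \frac{4349224}{19}$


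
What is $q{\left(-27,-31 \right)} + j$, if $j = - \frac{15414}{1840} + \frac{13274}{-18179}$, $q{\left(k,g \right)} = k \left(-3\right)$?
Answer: $\frac{1202381447}{16724680} \approx 71.893$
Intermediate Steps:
$q{\left(k,g \right)} = - 3 k$
$j = - \frac{152317633}{16724680}$ ($j = \left(-15414\right) \frac{1}{1840} + 13274 \left(- \frac{1}{18179}\right) = - \frac{7707}{920} - \frac{13274}{18179} = - \frac{152317633}{16724680} \approx -9.1074$)
$q{\left(-27,-31 \right)} + j = \left(-3\right) \left(-27\right) - \frac{152317633}{16724680} = 81 - \frac{152317633}{16724680} = \frac{1202381447}{16724680}$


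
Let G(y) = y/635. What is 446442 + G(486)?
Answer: 283491156/635 ≈ 4.4644e+5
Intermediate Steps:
G(y) = y/635 (G(y) = y*(1/635) = y/635)
446442 + G(486) = 446442 + (1/635)*486 = 446442 + 486/635 = 283491156/635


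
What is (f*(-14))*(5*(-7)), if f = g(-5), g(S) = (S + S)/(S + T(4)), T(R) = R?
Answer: 4900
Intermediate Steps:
g(S) = 2*S/(4 + S) (g(S) = (S + S)/(S + 4) = (2*S)/(4 + S) = 2*S/(4 + S))
f = 10 (f = 2*(-5)/(4 - 5) = 2*(-5)/(-1) = 2*(-5)*(-1) = 10)
(f*(-14))*(5*(-7)) = (10*(-14))*(5*(-7)) = -140*(-35) = 4900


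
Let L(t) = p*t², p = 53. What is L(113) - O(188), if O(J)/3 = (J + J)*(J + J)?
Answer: 252629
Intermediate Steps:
O(J) = 12*J² (O(J) = 3*((J + J)*(J + J)) = 3*((2*J)*(2*J)) = 3*(4*J²) = 12*J²)
L(t) = 53*t²
L(113) - O(188) = 53*113² - 12*188² = 53*12769 - 12*35344 = 676757 - 1*424128 = 676757 - 424128 = 252629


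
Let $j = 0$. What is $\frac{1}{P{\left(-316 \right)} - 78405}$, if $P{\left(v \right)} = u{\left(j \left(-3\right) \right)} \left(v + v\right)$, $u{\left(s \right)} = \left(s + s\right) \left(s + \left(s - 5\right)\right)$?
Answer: $- \frac{1}{78405} \approx -1.2754 \cdot 10^{-5}$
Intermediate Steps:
$u{\left(s \right)} = 2 s \left(-5 + 2 s\right)$ ($u{\left(s \right)} = 2 s \left(s + \left(-5 + s\right)\right) = 2 s \left(-5 + 2 s\right)$)
$P{\left(v \right)} = 0$ ($P{\left(v \right)} = 2 \cdot 0 \left(-3\right) \left(-5 + 2 \cdot 0 \left(-3\right)\right) \left(v + v\right) = 2 \cdot 0 \left(-5 + 2 \cdot 0\right) 2 v = 2 \cdot 0 \left(-5 + 0\right) 2 v = 2 \cdot 0 \left(-5\right) 2 v = 0 \cdot 2 v = 0$)
$\frac{1}{P{\left(-316 \right)} - 78405} = \frac{1}{0 - 78405} = \frac{1}{-78405} = - \frac{1}{78405}$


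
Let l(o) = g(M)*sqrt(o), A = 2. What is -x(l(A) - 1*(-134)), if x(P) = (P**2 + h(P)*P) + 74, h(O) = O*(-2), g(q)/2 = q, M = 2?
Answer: 17914 + 1072*sqrt(2) ≈ 19430.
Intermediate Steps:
g(q) = 2*q
h(O) = -2*O
l(o) = 4*sqrt(o) (l(o) = (2*2)*sqrt(o) = 4*sqrt(o))
x(P) = 74 - P**2 (x(P) = (P**2 + (-2*P)*P) + 74 = (P**2 - 2*P**2) + 74 = -P**2 + 74 = 74 - P**2)
-x(l(A) - 1*(-134)) = -(74 - (4*sqrt(2) - 1*(-134))**2) = -(74 - (4*sqrt(2) + 134)**2) = -(74 - (134 + 4*sqrt(2))**2) = -74 + (134 + 4*sqrt(2))**2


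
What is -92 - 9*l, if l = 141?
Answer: -1361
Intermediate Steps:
-92 - 9*l = -92 - 9*141 = -92 - 1269 = -1361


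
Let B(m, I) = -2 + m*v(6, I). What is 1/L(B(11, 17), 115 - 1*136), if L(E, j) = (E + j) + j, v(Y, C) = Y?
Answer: 1/22 ≈ 0.045455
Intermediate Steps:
B(m, I) = -2 + 6*m (B(m, I) = -2 + m*6 = -2 + 6*m)
L(E, j) = E + 2*j
1/L(B(11, 17), 115 - 1*136) = 1/((-2 + 6*11) + 2*(115 - 1*136)) = 1/((-2 + 66) + 2*(115 - 136)) = 1/(64 + 2*(-21)) = 1/(64 - 42) = 1/22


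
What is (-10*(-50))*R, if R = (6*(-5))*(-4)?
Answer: 60000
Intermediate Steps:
R = 120 (R = -30*(-4) = 120)
(-10*(-50))*R = -10*(-50)*120 = 500*120 = 60000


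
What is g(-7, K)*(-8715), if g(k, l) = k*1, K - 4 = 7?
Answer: 61005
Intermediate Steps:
K = 11 (K = 4 + 7 = 11)
g(k, l) = k
g(-7, K)*(-8715) = -7*(-8715) = 61005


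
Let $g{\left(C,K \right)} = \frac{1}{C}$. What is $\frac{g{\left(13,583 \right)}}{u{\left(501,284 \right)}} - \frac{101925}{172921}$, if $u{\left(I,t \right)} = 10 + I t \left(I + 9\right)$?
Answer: $- \frac{96150240198329}{163123823549050} \approx -0.58943$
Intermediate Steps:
$u{\left(I,t \right)} = 10 + I t \left(9 + I\right)$
$\frac{g{\left(13,583 \right)}}{u{\left(501,284 \right)}} - \frac{101925}{172921} = \frac{1}{13 \left(10 + 284 \cdot 501^{2} + 9 \cdot 501 \cdot 284\right)} - \frac{101925}{172921} = \frac{1}{13 \left(10 + 284 \cdot 251001 + 1280556\right)} - \frac{101925}{172921} = \frac{1}{13 \left(10 + 71284284 + 1280556\right)} - \frac{101925}{172921} = \frac{1}{13 \cdot 72564850} - \frac{101925}{172921} = \frac{1}{13} \cdot \frac{1}{72564850} - \frac{101925}{172921} = \frac{1}{943343050} - \frac{101925}{172921} = - \frac{96150240198329}{163123823549050}$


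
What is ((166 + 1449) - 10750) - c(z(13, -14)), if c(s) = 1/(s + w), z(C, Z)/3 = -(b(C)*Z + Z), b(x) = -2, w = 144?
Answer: -931771/102 ≈ -9135.0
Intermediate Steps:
z(C, Z) = 3*Z (z(C, Z) = 3*(-(-2*Z + Z)) = 3*(-(-1)*Z) = 3*Z)
c(s) = 1/(144 + s) (c(s) = 1/(s + 144) = 1/(144 + s))
((166 + 1449) - 10750) - c(z(13, -14)) = ((166 + 1449) - 10750) - 1/(144 + 3*(-14)) = (1615 - 10750) - 1/(144 - 42) = -9135 - 1/102 = -931771/102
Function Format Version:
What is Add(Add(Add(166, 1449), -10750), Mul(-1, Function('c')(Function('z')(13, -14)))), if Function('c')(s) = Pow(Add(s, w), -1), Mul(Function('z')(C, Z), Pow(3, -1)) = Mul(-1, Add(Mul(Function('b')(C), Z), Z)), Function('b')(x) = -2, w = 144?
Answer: Rational(-931771, 102) ≈ -9135.0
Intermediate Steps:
Function('z')(C, Z) = Mul(3, Z) (Function('z')(C, Z) = Mul(3, Mul(-1, Add(Mul(-2, Z), Z))) = Mul(3, Mul(-1, Mul(-1, Z))) = Mul(3, Z))
Function('c')(s) = Pow(Add(144, s), -1) (Function('c')(s) = Pow(Add(s, 144), -1) = Pow(Add(144, s), -1))
Add(Add(Add(166, 1449), -10750), Mul(-1, Function('c')(Function('z')(13, -14)))) = Add(Add(Add(166, 1449), -10750), Mul(-1, Pow(Add(144, Mul(3, -14)), -1))) = Add(Add(1615, -10750), Mul(-1, Pow(Add(144, -42), -1))) = Add(-9135, Mul(-1, Pow(102, -1))) = Add(-9135, Mul(-1, Rational(1, 102))) = Add(-9135, Rational(-1, 102)) = Rational(-931771, 102)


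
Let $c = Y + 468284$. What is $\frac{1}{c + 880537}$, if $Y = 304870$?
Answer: $\frac{1}{1653691} \approx 6.0471 \cdot 10^{-7}$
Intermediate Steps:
$c = 773154$ ($c = 304870 + 468284 = 773154$)
$\frac{1}{c + 880537} = \frac{1}{773154 + 880537} = \frac{1}{1653691}$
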